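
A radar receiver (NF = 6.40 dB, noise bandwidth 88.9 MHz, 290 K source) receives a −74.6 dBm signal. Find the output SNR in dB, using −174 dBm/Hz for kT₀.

Noise floor: N = −174 + 10 log₁₀(B) + NF
10 log₁₀(8.89×10⁷) = 79.49 dB
N = −174 + 79.49 + 6.40 = −88.11 dBm
SNR = P_sig − N = −74.6 − (−88.11) = 13.51 dB → 13.5 dB

13.5 dB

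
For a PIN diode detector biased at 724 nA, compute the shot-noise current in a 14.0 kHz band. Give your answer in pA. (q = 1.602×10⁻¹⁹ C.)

I_n = √(2qI·B)
2qI·B = 2 × 1.602×10⁻¹⁹ × 7.24×10⁻⁷ × 1.40×10⁴ = 3.25×10⁻²¹ A²
I_n = √(3.25×10⁻²¹) = 5.70×10⁻¹¹ A = 57.0 pA

57.0 pA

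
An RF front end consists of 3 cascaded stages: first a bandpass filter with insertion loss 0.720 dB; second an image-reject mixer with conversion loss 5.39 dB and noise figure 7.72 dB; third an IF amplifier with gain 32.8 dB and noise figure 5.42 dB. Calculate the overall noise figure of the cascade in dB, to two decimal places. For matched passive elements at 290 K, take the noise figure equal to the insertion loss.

12.34 dB

Convert to linear (a loss of L dB is a gain of −L dB): F_i = 10^(NF_i/10), G_i = 10^(G_i,dB/10)
  Stage 1: F_1 = 10^(0.720/10) = 1.180, G_1 = 10^(−0.720/10) = 0.8472
  Stage 2: F_2 = 10^(7.72/10) = 5.916, G_2 = 10^(−5.39/10) = 0.2891
  Stage 3: F_3 = 10^(5.42/10) = 3.483, G_3 = 10^(32.8/10) = 1905
Friis cascade:
  F = 1.180 + (5.916 − 1)/0.8472 + (3.483 − 1)/0.2449 = 17.12
NF = 10 log₁₀(17.12) = 12.34 dB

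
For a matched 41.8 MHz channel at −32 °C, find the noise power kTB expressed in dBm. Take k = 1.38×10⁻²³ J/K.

T = −32 °C + 273.15 = 241.15 K
P_n = kTB = 1.38×10⁻²³ × 241.15 × 4.18×10⁷ = 1.39×10⁻¹³ W
In dBm: 10 log₁₀(1.39×10⁻¹³ / 10⁻³) = −98.6 dBm

−98.6 dBm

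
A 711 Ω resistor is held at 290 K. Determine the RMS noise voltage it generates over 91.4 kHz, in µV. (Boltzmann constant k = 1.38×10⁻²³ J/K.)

1.02 µV

V_n = √(4kTRB)
4kTRB = 4 × 1.38×10⁻²³ × 290 × 7.11×10² × 9.14×10⁴ = 1.04×10⁻¹² V²
V_n = √(1.04×10⁻¹²) = 1.02×10⁻⁶ V = 1.02 µV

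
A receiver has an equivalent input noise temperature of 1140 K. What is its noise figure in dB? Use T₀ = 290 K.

6.93 dB

F = 1 + T_e/T₀ = 1 + 1140/290 = 4.93103
NF = 10 log₁₀(4.93103) = 6.93 dB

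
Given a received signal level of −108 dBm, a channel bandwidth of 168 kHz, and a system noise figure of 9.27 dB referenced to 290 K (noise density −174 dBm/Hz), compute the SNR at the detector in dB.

4.5 dB

Noise floor: N = −174 + 10 log₁₀(B) + NF
10 log₁₀(1.68×10⁵) = 52.25 dB
N = −174 + 52.25 + 9.27 = −112.48 dBm
SNR = P_sig − N = −108 − (−112.48) = 4.48 dB → 4.5 dB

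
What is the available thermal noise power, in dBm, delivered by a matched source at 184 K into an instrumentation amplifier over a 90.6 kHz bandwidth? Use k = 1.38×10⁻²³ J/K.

−126.4 dBm

P_n = kTB = 1.38×10⁻²³ × 184 × 9.06×10⁴ = 2.30×10⁻¹⁶ W
In dBm: 10 log₁₀(2.30×10⁻¹⁶ / 10⁻³) = −126.4 dBm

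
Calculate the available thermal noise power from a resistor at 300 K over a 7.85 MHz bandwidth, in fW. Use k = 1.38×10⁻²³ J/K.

32.5 fW

P_n = kTB = 1.38×10⁻²³ × 300 × 7.85×10⁶ = 3.25×10⁻¹⁴ W = 32.5 fW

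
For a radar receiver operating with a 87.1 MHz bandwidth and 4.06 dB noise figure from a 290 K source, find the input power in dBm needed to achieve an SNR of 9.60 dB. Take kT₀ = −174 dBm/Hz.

−80.9 dBm

Sensitivity = −174 + 10 log₁₀(B) + NF + SNR_min
= −174 + 79.4 + 4.06 + 9.60
= −80.94 dBm → −80.9 dBm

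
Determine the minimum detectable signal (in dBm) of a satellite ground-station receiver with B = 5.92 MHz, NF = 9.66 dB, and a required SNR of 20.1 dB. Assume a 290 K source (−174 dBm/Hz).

−76.5 dBm

Sensitivity = −174 + 10 log₁₀(B) + NF + SNR_min
= −174 + 67.72 + 9.66 + 20.1
= −76.52 dBm → −76.5 dBm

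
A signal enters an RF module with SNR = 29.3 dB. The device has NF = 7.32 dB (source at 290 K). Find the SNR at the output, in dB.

21.98 dB

By definition F = SNR_in/SNR_out, so in dB: SNR_out = SNR_in − NF
SNR_out = 29.3 − 7.32 = 21.98 dB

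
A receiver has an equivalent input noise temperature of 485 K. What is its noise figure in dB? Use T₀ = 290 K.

F = 1 + T_e/T₀ = 1 + 485/290 = 2.67241
NF = 10 log₁₀(2.67241) = 4.27 dB

4.27 dB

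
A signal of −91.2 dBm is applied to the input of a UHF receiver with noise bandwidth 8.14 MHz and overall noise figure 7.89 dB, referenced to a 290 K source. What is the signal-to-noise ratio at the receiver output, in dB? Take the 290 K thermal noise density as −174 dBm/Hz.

Noise floor: N = −174 + 10 log₁₀(B) + NF
10 log₁₀(8.14×10⁶) = 69.11 dB
N = −174 + 69.11 + 7.89 = −97.00 dBm
SNR = P_sig − N = −91.2 − (−97.00) = 5.80 dB → 5.8 dB

5.8 dB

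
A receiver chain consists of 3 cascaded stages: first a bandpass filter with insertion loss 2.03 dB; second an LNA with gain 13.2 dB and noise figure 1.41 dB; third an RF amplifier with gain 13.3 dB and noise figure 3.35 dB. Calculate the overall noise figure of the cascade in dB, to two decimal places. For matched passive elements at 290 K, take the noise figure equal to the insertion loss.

3.61 dB

Convert to linear (a loss of L dB is a gain of −L dB): F_i = 10^(NF_i/10), G_i = 10^(G_i,dB/10)
  Stage 1: F_1 = 10^(2.03/10) = 1.596, G_1 = 10^(−2.03/10) = 0.6266
  Stage 2: F_2 = 10^(1.41/10) = 1.384, G_2 = 10^(13.2/10) = 20.89
  Stage 3: F_3 = 10^(3.35/10) = 2.163, G_3 = 10^(13.3/10) = 21.38
Friis cascade:
  F = 1.596 + (1.384 − 1)/0.6266 + (2.163 − 1)/13.09 = 2.297
NF = 10 log₁₀(2.297) = 3.61 dB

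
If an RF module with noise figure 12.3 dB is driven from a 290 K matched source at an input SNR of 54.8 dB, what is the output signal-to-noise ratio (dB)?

By definition F = SNR_in/SNR_out, so in dB: SNR_out = SNR_in − NF
SNR_out = 54.8 − 12.3 = 42.5 dB

42.5 dB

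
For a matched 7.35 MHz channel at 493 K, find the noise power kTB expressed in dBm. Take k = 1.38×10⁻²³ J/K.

P_n = kTB = 1.38×10⁻²³ × 493 × 7.35×10⁶ = 5.00×10⁻¹⁴ W
In dBm: 10 log₁₀(5.00×10⁻¹⁴ / 10⁻³) = −103.0 dBm

−103.0 dBm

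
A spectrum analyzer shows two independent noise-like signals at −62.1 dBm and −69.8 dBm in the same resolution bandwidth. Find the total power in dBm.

−61.4 dBm

Convert to linear, add, convert back:
P₁ = 6.17×10⁻¹⁰ W, P₂ = 1.05×10⁻¹⁰ W
P_tot = 7.21×10⁻¹⁰ W → 10 log₁₀(P_tot / 10⁻³) = −61.4 dBm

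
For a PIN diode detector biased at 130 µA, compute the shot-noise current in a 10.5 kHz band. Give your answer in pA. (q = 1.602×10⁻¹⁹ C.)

661 pA

I_n = √(2qI·B)
2qI·B = 2 × 1.602×10⁻¹⁹ × 1.30×10⁻⁴ × 1.05×10⁴ = 4.37×10⁻¹⁹ A²
I_n = √(4.37×10⁻¹⁹) = 6.61×10⁻¹⁰ A = 661 pA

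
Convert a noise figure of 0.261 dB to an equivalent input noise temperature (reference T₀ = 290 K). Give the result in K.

18.0 K

F = 10^(0.261/10) = 1.06194
T_e = (F − 1)·T₀ = (1.06194 − 1) × 290 = 18.0 K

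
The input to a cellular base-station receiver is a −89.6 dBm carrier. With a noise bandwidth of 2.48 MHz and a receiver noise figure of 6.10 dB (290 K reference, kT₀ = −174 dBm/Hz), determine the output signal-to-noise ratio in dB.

14.4 dB

Noise floor: N = −174 + 10 log₁₀(B) + NF
10 log₁₀(2.48×10⁶) = 63.94 dB
N = −174 + 63.94 + 6.10 = −103.96 dBm
SNR = P_sig − N = −89.6 − (−103.96) = 14.36 dB → 14.4 dB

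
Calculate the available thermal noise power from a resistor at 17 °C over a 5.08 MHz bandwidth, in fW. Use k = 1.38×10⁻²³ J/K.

20.3 fW

T = 17 °C + 273.15 = 290.15 K
P_n = kTB = 1.38×10⁻²³ × 290.15 × 5.08×10⁶ = 2.03×10⁻¹⁴ W = 20.3 fW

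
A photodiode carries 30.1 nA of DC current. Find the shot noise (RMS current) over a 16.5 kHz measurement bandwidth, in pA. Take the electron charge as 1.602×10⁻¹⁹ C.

I_n = √(2qI·B)
2qI·B = 2 × 1.602×10⁻¹⁹ × 3.01×10⁻⁸ × 1.65×10⁴ = 1.59×10⁻²² A²
I_n = √(1.59×10⁻²²) = 1.26×10⁻¹¹ A = 12.6 pA

12.6 pA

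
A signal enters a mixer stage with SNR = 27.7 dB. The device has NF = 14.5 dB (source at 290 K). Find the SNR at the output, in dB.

13.2 dB

By definition F = SNR_in/SNR_out, so in dB: SNR_out = SNR_in − NF
SNR_out = 27.7 − 14.5 = 13.2 dB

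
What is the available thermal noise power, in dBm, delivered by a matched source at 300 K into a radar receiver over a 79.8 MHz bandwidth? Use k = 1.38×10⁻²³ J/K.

P_n = kTB = 1.38×10⁻²³ × 300 × 7.98×10⁷ = 3.30×10⁻¹³ W
In dBm: 10 log₁₀(3.30×10⁻¹³ / 10⁻³) = −94.8 dBm

−94.8 dBm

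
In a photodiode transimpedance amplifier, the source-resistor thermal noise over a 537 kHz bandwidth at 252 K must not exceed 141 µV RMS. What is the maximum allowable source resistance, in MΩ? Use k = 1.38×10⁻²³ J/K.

Johnson–Nyquist: V_n = √(4kTRB) ⇒ R = V_n² / (4kTB)
4kTB = 4 × 1.38×10⁻²³ × 252 × 5.37×10⁵ = 7.47×10⁻¹⁵
R = (1.41×10⁻⁴)² / 7.47×10⁻¹⁵ = 2.66×10⁶ Ω = 2.66 MΩ

2.66 MΩ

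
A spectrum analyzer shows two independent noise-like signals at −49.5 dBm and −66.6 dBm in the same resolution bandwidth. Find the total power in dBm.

Convert to linear, add, convert back:
P₁ = 1.12×10⁻⁸ W, P₂ = 2.19×10⁻¹⁰ W
P_tot = 1.14×10⁻⁸ W → 10 log₁₀(P_tot / 10⁻³) = −49.4 dBm

−49.4 dBm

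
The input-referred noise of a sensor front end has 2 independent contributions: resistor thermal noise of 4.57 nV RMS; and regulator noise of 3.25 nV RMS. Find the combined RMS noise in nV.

Uncorrelated sources add in power (mean-square): V_tot = √(ΣV_i²)
V_tot = √[(4.57×10⁻⁹)² + (3.25×10⁻⁹)²] = 5.61×10⁻⁹ V = 5.61 nV

5.61 nV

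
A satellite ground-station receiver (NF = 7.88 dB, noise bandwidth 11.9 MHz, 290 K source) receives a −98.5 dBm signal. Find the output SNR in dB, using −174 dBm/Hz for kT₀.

−3.1 dB

Noise floor: N = −174 + 10 log₁₀(B) + NF
10 log₁₀(1.19×10⁷) = 70.76 dB
N = −174 + 70.76 + 7.88 = −95.36 dBm
SNR = P_sig − N = −98.5 − (−95.36) = −3.14 dB → −3.1 dB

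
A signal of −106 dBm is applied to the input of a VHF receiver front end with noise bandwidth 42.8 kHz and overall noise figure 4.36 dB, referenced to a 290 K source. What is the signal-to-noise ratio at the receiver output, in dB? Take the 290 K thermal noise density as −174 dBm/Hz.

Noise floor: N = −174 + 10 log₁₀(B) + NF
10 log₁₀(4.28×10⁴) = 46.31 dB
N = −174 + 46.31 + 4.36 = −123.33 dBm
SNR = P_sig − N = −106 − (−123.33) = 17.33 dB → 17.3 dB

17.3 dB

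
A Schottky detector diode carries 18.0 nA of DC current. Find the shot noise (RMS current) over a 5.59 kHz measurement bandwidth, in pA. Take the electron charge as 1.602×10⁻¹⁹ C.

I_n = √(2qI·B)
2qI·B = 2 × 1.602×10⁻¹⁹ × 1.80×10⁻⁸ × 5.59×10³ = 3.22×10⁻²³ A²
I_n = √(3.22×10⁻²³) = 5.68×10⁻¹² A = 5.68 pA

5.68 pA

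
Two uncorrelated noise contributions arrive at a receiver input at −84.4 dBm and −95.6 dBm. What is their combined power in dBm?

−84.1 dBm

Convert to linear, add, convert back:
P₁ = 3.63×10⁻¹² W, P₂ = 2.75×10⁻¹³ W
P_tot = 3.91×10⁻¹² W → 10 log₁₀(P_tot / 10⁻³) = −84.1 dBm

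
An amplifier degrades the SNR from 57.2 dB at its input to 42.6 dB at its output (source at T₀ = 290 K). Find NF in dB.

NF (dB) = SNR_in(dB) − SNR_out(dB) when the source is at T₀
NF = 57.2 − 42.6 = 14.6 dB

14.6 dB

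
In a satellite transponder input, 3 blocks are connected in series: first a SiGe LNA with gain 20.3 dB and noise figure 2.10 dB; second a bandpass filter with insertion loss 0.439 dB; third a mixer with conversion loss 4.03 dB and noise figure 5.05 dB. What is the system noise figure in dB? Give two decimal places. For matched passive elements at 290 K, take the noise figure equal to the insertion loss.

Convert to linear (a loss of L dB is a gain of −L dB): F_i = 10^(NF_i/10), G_i = 10^(G_i,dB/10)
  Stage 1: F_1 = 10^(2.10/10) = 1.622, G_1 = 10^(20.3/10) = 107.2
  Stage 2: F_2 = 10^(0.439/10) = 1.106, G_2 = 10^(−0.439/10) = 0.9039
  Stage 3: F_3 = 10^(5.05/10) = 3.199, G_3 = 10^(−4.03/10) = 0.3954
Friis cascade:
  F = 1.622 + (1.106 − 1)/107.2 + (3.199 − 1)/96.85 = 1.646
NF = 10 log₁₀(1.646) = 2.16 dB

2.16 dB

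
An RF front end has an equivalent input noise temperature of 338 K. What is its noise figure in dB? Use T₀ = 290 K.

F = 1 + T_e/T₀ = 1 + 338/290 = 2.16552
NF = 10 log₁₀(2.16552) = 3.36 dB

3.36 dB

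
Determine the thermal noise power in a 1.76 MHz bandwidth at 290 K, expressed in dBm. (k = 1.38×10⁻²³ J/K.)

P_n = kTB = 1.38×10⁻²³ × 290 × 1.76×10⁶ = 7.04×10⁻¹⁵ W
In dBm: 10 log₁₀(7.04×10⁻¹⁵ / 10⁻³) = −111.5 dBm

−111.5 dBm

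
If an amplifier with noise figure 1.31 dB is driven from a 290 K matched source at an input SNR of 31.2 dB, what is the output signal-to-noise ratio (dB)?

29.89 dB

By definition F = SNR_in/SNR_out, so in dB: SNR_out = SNR_in − NF
SNR_out = 31.2 − 1.31 = 29.89 dB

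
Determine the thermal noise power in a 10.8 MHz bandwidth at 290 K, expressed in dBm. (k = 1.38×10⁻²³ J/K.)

P_n = kTB = 1.38×10⁻²³ × 290 × 1.08×10⁷ = 4.32×10⁻¹⁴ W
In dBm: 10 log₁₀(4.32×10⁻¹⁴ / 10⁻³) = −103.6 dBm

−103.6 dBm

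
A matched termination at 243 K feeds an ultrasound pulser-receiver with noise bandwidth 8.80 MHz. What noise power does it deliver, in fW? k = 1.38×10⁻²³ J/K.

P_n = kTB = 1.38×10⁻²³ × 243 × 8.80×10⁶ = 2.95×10⁻¹⁴ W = 29.5 fW

29.5 fW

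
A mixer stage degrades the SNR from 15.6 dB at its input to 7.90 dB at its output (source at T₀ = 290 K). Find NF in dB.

7.70 dB

NF (dB) = SNR_in(dB) − SNR_out(dB) when the source is at T₀
NF = 15.6 − 7.90 = 7.70 dB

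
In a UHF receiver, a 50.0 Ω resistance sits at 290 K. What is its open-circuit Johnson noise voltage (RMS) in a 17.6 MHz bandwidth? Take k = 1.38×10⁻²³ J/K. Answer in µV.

3.75 µV

V_n = √(4kTRB)
4kTRB = 4 × 1.38×10⁻²³ × 290 × 5.00×10¹ × 1.76×10⁷ = 1.41×10⁻¹¹ V²
V_n = √(1.41×10⁻¹¹) = 3.75×10⁻⁶ V = 3.75 µV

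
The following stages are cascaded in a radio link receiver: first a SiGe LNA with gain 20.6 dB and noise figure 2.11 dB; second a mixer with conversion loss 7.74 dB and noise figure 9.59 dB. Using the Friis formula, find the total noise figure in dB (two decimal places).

2.29 dB

Convert to linear (a loss of L dB is a gain of −L dB): F_i = 10^(NF_i/10), G_i = 10^(G_i,dB/10)
  Stage 1: F_1 = 10^(2.11/10) = 1.626, G_1 = 10^(20.6/10) = 114.8
  Stage 2: F_2 = 10^(9.59/10) = 9.099, G_2 = 10^(−7.74/10) = 0.1683
Friis cascade:
  F = 1.626 + (9.099 − 1)/114.8 = 1.696
NF = 10 log₁₀(1.696) = 2.29 dB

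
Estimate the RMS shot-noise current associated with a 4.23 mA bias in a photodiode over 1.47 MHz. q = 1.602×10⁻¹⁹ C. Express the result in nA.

44.6 nA

I_n = √(2qI·B)
2qI·B = 2 × 1.602×10⁻¹⁹ × 4.23×10⁻³ × 1.47×10⁶ = 1.99×10⁻¹⁵ A²
I_n = √(1.99×10⁻¹⁵) = 4.46×10⁻⁸ A = 44.6 nA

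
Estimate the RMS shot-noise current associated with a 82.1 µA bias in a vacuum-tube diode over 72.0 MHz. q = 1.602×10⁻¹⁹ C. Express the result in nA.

43.5 nA

I_n = √(2qI·B)
2qI·B = 2 × 1.602×10⁻¹⁹ × 8.21×10⁻⁵ × 7.20×10⁷ = 1.89×10⁻¹⁵ A²
I_n = √(1.89×10⁻¹⁵) = 4.35×10⁻⁸ A = 43.5 nA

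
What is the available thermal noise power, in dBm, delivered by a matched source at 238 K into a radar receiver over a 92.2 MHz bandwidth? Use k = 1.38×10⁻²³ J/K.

P_n = kTB = 1.38×10⁻²³ × 238 × 9.22×10⁷ = 3.03×10⁻¹³ W
In dBm: 10 log₁₀(3.03×10⁻¹³ / 10⁻³) = −95.2 dBm

−95.2 dBm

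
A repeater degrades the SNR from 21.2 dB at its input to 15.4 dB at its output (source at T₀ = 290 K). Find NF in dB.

5.8 dB

NF (dB) = SNR_in(dB) − SNR_out(dB) when the source is at T₀
NF = 21.2 − 15.4 = 5.8 dB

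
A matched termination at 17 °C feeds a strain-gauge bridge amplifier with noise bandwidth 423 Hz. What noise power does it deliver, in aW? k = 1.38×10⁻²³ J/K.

T = 17 °C + 273.15 = 290.15 K
P_n = kTB = 1.38×10⁻²³ × 290.15 × 4.23×10² = 1.69×10⁻¹⁸ W = 1.69 aW

1.69 aW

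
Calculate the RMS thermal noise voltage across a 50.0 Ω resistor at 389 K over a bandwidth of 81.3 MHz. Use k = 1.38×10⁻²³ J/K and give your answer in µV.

9.34 µV

V_n = √(4kTRB)
4kTRB = 4 × 1.38×10⁻²³ × 389 × 5.00×10¹ × 8.13×10⁷ = 8.73×10⁻¹¹ V²
V_n = √(8.73×10⁻¹¹) = 9.34×10⁻⁶ V = 9.34 µV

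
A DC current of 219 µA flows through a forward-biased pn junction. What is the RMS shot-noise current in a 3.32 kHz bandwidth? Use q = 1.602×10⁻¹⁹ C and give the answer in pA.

483 pA

I_n = √(2qI·B)
2qI·B = 2 × 1.602×10⁻¹⁹ × 2.19×10⁻⁴ × 3.32×10³ = 2.33×10⁻¹⁹ A²
I_n = √(2.33×10⁻¹⁹) = 4.83×10⁻¹⁰ A = 483 pA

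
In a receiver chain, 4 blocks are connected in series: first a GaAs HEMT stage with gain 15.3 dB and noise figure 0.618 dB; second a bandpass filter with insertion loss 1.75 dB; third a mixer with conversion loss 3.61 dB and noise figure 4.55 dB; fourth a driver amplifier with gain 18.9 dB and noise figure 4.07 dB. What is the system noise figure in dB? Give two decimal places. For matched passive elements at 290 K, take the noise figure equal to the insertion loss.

1.48 dB

Convert to linear (a loss of L dB is a gain of −L dB): F_i = 10^(NF_i/10), G_i = 10^(G_i,dB/10)
  Stage 1: F_1 = 10^(0.618/10) = 1.153, G_1 = 10^(15.3/10) = 33.88
  Stage 2: F_2 = 10^(1.75/10) = 1.496, G_2 = 10^(−1.75/10) = 0.6683
  Stage 3: F_3 = 10^(4.55/10) = 2.851, G_3 = 10^(−3.61/10) = 0.4355
  Stage 4: F_4 = 10^(4.07/10) = 2.553, G_4 = 10^(18.9/10) = 77.62
Friis cascade:
  F = 1.153 + (1.496 − 1)/33.88 + (2.851 − 1)/22.65 + (2.553 − 1)/9.863 = 1.407
NF = 10 log₁₀(1.407) = 1.48 dB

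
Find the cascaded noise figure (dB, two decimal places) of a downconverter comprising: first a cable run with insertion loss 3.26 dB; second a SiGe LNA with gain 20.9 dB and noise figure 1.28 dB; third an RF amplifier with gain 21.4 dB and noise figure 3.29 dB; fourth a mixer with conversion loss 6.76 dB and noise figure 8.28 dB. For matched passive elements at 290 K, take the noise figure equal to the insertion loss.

4.57 dB

Convert to linear (a loss of L dB is a gain of −L dB): F_i = 10^(NF_i/10), G_i = 10^(G_i,dB/10)
  Stage 1: F_1 = 10^(3.26/10) = 2.118, G_1 = 10^(−3.26/10) = 0.4721
  Stage 2: F_2 = 10^(1.28/10) = 1.343, G_2 = 10^(20.9/10) = 123.0
  Stage 3: F_3 = 10^(3.29/10) = 2.133, G_3 = 10^(21.4/10) = 138.0
  Stage 4: F_4 = 10^(8.28/10) = 6.730, G_4 = 10^(−6.76/10) = 0.2109
Friis cascade:
  F = 2.118 + (1.343 − 1)/0.4721 + (2.133 − 1)/58.08 + (6.730 − 1)/8017 = 2.865
NF = 10 log₁₀(2.865) = 4.57 dB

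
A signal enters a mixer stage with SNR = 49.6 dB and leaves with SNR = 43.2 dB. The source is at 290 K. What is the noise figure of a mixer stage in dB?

NF (dB) = SNR_in(dB) − SNR_out(dB) when the source is at T₀
NF = 49.6 − 43.2 = 6.4 dB

6.4 dB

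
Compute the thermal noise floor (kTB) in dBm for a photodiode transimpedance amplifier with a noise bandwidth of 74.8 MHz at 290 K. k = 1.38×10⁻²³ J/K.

P_n = kTB = 1.38×10⁻²³ × 290 × 7.48×10⁷ = 2.99×10⁻¹³ W
In dBm: 10 log₁₀(2.99×10⁻¹³ / 10⁻³) = −95.2 dBm

−95.2 dBm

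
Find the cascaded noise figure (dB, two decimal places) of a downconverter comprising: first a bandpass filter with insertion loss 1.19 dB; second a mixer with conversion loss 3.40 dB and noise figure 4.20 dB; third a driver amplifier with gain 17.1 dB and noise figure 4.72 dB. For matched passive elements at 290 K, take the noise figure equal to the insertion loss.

9.60 dB

Convert to linear (a loss of L dB is a gain of −L dB): F_i = 10^(NF_i/10), G_i = 10^(G_i,dB/10)
  Stage 1: F_1 = 10^(1.19/10) = 1.315, G_1 = 10^(−1.19/10) = 0.7603
  Stage 2: F_2 = 10^(4.20/10) = 2.630, G_2 = 10^(−3.40/10) = 0.4571
  Stage 3: F_3 = 10^(4.72/10) = 2.965, G_3 = 10^(17.1/10) = 51.29
Friis cascade:
  F = 1.315 + (2.630 − 1)/0.7603 + (2.965 − 1)/0.3475 = 9.113
NF = 10 log₁₀(9.113) = 9.60 dB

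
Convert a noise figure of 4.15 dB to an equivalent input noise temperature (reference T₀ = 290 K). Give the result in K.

F = 10^(4.15/10) = 2.60016
T_e = (F − 1)·T₀ = (2.60016 − 1) × 290 = 464 K

464 K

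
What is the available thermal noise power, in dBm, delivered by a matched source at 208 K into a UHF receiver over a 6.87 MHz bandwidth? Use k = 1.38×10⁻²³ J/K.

P_n = kTB = 1.38×10⁻²³ × 208 × 6.87×10⁶ = 1.97×10⁻¹⁴ W
In dBm: 10 log₁₀(1.97×10⁻¹⁴ / 10⁻³) = −107.1 dBm

−107.1 dBm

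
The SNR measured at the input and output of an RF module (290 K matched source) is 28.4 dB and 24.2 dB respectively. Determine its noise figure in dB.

4.2 dB

NF (dB) = SNR_in(dB) − SNR_out(dB) when the source is at T₀
NF = 28.4 − 24.2 = 4.2 dB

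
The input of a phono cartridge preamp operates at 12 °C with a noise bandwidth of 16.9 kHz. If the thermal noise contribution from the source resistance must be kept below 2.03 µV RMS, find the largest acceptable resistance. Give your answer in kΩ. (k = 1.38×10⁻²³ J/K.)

15.5 kΩ

T = 12 °C + 273.15 = 285.15 K
Johnson–Nyquist: V_n = √(4kTRB) ⇒ R = V_n² / (4kTB)
4kTB = 4 × 1.38×10⁻²³ × 285.15 × 1.69×10⁴ = 2.66×10⁻¹⁶
R = (2.03×10⁻⁶)² / 2.66×10⁻¹⁶ = 1.55×10⁴ Ω = 15.5 kΩ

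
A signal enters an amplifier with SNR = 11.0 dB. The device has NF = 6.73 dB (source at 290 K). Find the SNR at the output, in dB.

By definition F = SNR_in/SNR_out, so in dB: SNR_out = SNR_in − NF
SNR_out = 11.0 − 6.73 = 4.27 dB

4.27 dB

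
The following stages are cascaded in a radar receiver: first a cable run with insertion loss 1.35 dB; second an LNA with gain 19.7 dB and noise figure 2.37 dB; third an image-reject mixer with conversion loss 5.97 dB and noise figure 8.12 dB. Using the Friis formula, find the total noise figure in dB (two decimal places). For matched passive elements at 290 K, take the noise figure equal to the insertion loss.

Convert to linear (a loss of L dB is a gain of −L dB): F_i = 10^(NF_i/10), G_i = 10^(G_i,dB/10)
  Stage 1: F_1 = 10^(1.35/10) = 1.365, G_1 = 10^(−1.35/10) = 0.7328
  Stage 2: F_2 = 10^(2.37/10) = 1.726, G_2 = 10^(19.7/10) = 93.33
  Stage 3: F_3 = 10^(8.12/10) = 6.486, G_3 = 10^(−5.97/10) = 0.2529
Friis cascade:
  F = 1.365 + (1.726 − 1)/0.7328 + (6.486 − 1)/68.39 = 2.435
NF = 10 log₁₀(2.435) = 3.87 dB

3.87 dB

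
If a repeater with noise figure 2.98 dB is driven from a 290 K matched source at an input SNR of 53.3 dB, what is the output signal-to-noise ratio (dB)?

By definition F = SNR_in/SNR_out, so in dB: SNR_out = SNR_in − NF
SNR_out = 53.3 − 2.98 = 50.32 dB

50.32 dB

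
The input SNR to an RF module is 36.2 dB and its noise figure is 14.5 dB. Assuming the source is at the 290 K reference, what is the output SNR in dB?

21.7 dB

By definition F = SNR_in/SNR_out, so in dB: SNR_out = SNR_in − NF
SNR_out = 36.2 − 14.5 = 21.7 dB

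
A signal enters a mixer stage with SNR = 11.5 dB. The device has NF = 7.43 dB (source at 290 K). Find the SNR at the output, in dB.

By definition F = SNR_in/SNR_out, so in dB: SNR_out = SNR_in − NF
SNR_out = 11.5 − 7.43 = 4.07 dB

4.07 dB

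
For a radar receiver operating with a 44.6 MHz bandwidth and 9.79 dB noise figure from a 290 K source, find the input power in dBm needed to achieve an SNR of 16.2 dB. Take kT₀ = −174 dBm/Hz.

Sensitivity = −174 + 10 log₁₀(B) + NF + SNR_min
= −174 + 76.49 + 9.79 + 16.2
= −71.52 dBm → −71.5 dBm

−71.5 dBm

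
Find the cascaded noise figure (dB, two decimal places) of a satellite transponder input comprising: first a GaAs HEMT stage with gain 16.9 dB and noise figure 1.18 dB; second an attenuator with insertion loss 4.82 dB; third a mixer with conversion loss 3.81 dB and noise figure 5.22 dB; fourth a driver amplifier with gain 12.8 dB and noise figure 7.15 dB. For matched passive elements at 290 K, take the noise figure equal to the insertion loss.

Convert to linear (a loss of L dB is a gain of −L dB): F_i = 10^(NF_i/10), G_i = 10^(G_i,dB/10)
  Stage 1: F_1 = 10^(1.18/10) = 1.312, G_1 = 10^(16.9/10) = 48.98
  Stage 2: F_2 = 10^(4.82/10) = 3.034, G_2 = 10^(−4.82/10) = 0.3296
  Stage 3: F_3 = 10^(5.22/10) = 3.327, G_3 = 10^(−3.81/10) = 0.4159
  Stage 4: F_4 = 10^(7.15/10) = 5.188, G_4 = 10^(12.8/10) = 19.05
Friis cascade:
  F = 1.312 + (3.034 − 1)/48.98 + (3.327 − 1)/16.14 + (5.188 − 1)/6.714 = 2.122
NF = 10 log₁₀(2.122) = 3.27 dB

3.27 dB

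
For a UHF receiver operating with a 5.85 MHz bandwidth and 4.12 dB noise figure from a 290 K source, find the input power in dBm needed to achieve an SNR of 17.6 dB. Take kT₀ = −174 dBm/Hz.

Sensitivity = −174 + 10 log₁₀(B) + NF + SNR_min
= −174 + 67.67 + 4.12 + 17.6
= −84.61 dBm → −84.6 dBm

−84.6 dBm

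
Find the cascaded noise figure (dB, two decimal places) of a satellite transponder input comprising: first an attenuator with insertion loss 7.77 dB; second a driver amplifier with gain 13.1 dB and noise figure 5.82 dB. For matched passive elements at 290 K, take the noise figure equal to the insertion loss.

Convert to linear (a loss of L dB is a gain of −L dB): F_i = 10^(NF_i/10), G_i = 10^(G_i,dB/10)
  Stage 1: F_1 = 10^(7.77/10) = 5.984, G_1 = 10^(−7.77/10) = 0.1671
  Stage 2: F_2 = 10^(5.82/10) = 3.819, G_2 = 10^(13.1/10) = 20.42
Friis cascade:
  F = 5.984 + (3.819 − 1)/0.1671 = 22.86
NF = 10 log₁₀(22.86) = 13.59 dB

13.59 dB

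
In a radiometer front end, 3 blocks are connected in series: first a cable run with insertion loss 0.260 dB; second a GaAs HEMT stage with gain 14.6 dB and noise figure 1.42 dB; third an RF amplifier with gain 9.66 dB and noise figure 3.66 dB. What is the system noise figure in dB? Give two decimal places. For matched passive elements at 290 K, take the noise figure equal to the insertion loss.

1.82 dB

Convert to linear (a loss of L dB is a gain of −L dB): F_i = 10^(NF_i/10), G_i = 10^(G_i,dB/10)
  Stage 1: F_1 = 10^(0.260/10) = 1.062, G_1 = 10^(−0.260/10) = 0.9419
  Stage 2: F_2 = 10^(1.42/10) = 1.387, G_2 = 10^(14.6/10) = 28.84
  Stage 3: F_3 = 10^(3.66/10) = 2.323, G_3 = 10^(9.66/10) = 9.247
Friis cascade:
  F = 1.062 + (1.387 − 1)/0.9419 + (2.323 − 1)/27.16 = 1.521
NF = 10 log₁₀(1.521) = 1.82 dB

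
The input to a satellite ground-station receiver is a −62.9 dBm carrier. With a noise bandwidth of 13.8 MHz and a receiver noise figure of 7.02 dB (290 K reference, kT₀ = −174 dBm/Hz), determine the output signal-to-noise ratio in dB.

32.7 dB

Noise floor: N = −174 + 10 log₁₀(B) + NF
10 log₁₀(1.38×10⁷) = 71.4 dB
N = −174 + 71.4 + 7.02 = −95.58 dBm
SNR = P_sig − N = −62.9 − (−95.58) = 32.68 dB → 32.7 dB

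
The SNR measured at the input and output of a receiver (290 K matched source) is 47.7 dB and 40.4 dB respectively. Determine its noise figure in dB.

NF (dB) = SNR_in(dB) − SNR_out(dB) when the source is at T₀
NF = 47.7 − 40.4 = 7.3 dB

7.3 dB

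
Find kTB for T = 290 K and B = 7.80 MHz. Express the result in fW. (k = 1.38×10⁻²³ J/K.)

31.2 fW

P_n = kTB = 1.38×10⁻²³ × 290 × 7.80×10⁶ = 3.12×10⁻¹⁴ W = 31.2 fW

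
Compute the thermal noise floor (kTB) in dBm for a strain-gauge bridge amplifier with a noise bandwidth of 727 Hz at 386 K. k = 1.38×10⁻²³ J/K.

−144.1 dBm

P_n = kTB = 1.38×10⁻²³ × 386 × 7.27×10² = 3.87×10⁻¹⁸ W
In dBm: 10 log₁₀(3.87×10⁻¹⁸ / 10⁻³) = −144.1 dBm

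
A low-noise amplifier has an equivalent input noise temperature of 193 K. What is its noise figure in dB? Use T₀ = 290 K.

2.22 dB

F = 1 + T_e/T₀ = 1 + 193/290 = 1.66552
NF = 10 log₁₀(1.66552) = 2.22 dB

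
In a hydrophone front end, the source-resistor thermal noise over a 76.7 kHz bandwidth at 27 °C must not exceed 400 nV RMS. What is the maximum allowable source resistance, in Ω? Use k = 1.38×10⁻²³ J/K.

T = 27 °C + 273.15 = 300.15 K
Johnson–Nyquist: V_n = √(4kTRB) ⇒ R = V_n² / (4kTB)
4kTB = 4 × 1.38×10⁻²³ × 300.15 × 7.67×10⁴ = 1.27×10⁻¹⁵
R = (4.00×10⁻⁷)² / 1.27×10⁻¹⁵ = 1.26×10² Ω = 126 Ω

126 Ω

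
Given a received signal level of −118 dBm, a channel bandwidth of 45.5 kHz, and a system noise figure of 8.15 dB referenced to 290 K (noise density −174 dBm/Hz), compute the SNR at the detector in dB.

Noise floor: N = −174 + 10 log₁₀(B) + NF
10 log₁₀(4.55×10⁴) = 46.58 dB
N = −174 + 46.58 + 8.15 = −119.27 dBm
SNR = P_sig − N = −118 − (−119.27) = 1.27 dB → 1.3 dB

1.3 dB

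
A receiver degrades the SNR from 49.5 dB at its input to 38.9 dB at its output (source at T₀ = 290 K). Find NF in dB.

10.6 dB

NF (dB) = SNR_in(dB) − SNR_out(dB) when the source is at T₀
NF = 49.5 − 38.9 = 10.6 dB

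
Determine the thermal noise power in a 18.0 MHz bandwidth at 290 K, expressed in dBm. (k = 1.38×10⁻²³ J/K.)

P_n = kTB = 1.38×10⁻²³ × 290 × 1.80×10⁷ = 7.20×10⁻¹⁴ W
In dBm: 10 log₁₀(7.20×10⁻¹⁴ / 10⁻³) = −101.4 dBm

−101.4 dBm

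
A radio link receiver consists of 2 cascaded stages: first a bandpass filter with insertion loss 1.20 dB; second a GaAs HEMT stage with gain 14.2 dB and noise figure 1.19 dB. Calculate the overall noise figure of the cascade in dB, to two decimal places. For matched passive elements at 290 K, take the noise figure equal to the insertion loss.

Convert to linear (a loss of L dB is a gain of −L dB): F_i = 10^(NF_i/10), G_i = 10^(G_i,dB/10)
  Stage 1: F_1 = 10^(1.20/10) = 1.318, G_1 = 10^(−1.20/10) = 0.7586
  Stage 2: F_2 = 10^(1.19/10) = 1.315, G_2 = 10^(14.2/10) = 26.30
Friis cascade:
  F = 1.318 + (1.315 − 1)/0.7586 = 1.734
NF = 10 log₁₀(1.734) = 2.39 dB

2.39 dB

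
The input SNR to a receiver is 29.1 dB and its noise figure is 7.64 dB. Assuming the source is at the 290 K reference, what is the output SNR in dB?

By definition F = SNR_in/SNR_out, so in dB: SNR_out = SNR_in − NF
SNR_out = 29.1 − 7.64 = 21.46 dB

21.46 dB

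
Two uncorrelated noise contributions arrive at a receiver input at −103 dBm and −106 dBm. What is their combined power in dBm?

−101.2 dBm

Convert to linear, add, convert back:
P₁ = 5.01×10⁻¹⁴ W, P₂ = 2.51×10⁻¹⁴ W
P_tot = 7.52×10⁻¹⁴ W → 10 log₁₀(P_tot / 10⁻³) = −101.2 dBm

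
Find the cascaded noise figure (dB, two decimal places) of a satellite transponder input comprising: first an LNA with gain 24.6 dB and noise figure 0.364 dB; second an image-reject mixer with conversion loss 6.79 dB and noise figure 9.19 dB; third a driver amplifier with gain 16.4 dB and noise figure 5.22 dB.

Convert to linear (a loss of L dB is a gain of −L dB): F_i = 10^(NF_i/10), G_i = 10^(G_i,dB/10)
  Stage 1: F_1 = 10^(0.364/10) = 1.087, G_1 = 10^(24.6/10) = 288.4
  Stage 2: F_2 = 10^(9.19/10) = 8.299, G_2 = 10^(−6.79/10) = 0.2094
  Stage 3: F_3 = 10^(5.22/10) = 3.327, G_3 = 10^(16.4/10) = 43.65
Friis cascade:
  F = 1.087 + (8.299 − 1)/288.4 + (3.327 − 1)/60.39 = 1.151
NF = 10 log₁₀(1.151) = 0.61 dB

0.61 dB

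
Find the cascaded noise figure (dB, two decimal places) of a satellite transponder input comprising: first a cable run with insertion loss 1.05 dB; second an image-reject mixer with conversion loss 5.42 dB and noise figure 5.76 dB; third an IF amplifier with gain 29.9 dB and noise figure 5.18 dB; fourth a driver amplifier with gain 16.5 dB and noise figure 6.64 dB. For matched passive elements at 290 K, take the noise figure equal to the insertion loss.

11.76 dB

Convert to linear (a loss of L dB is a gain of −L dB): F_i = 10^(NF_i/10), G_i = 10^(G_i,dB/10)
  Stage 1: F_1 = 10^(1.05/10) = 1.274, G_1 = 10^(−1.05/10) = 0.7852
  Stage 2: F_2 = 10^(5.76/10) = 3.767, G_2 = 10^(−5.42/10) = 0.2871
  Stage 3: F_3 = 10^(5.18/10) = 3.296, G_3 = 10^(29.9/10) = 977.2
  Stage 4: F_4 = 10^(6.64/10) = 4.613, G_4 = 10^(16.5/10) = 44.67
Friis cascade:
  F = 1.274 + (3.767 − 1)/0.7852 + (3.296 − 1)/0.2254 + (4.613 − 1)/220.3 = 15.00
NF = 10 log₁₀(15.00) = 11.76 dB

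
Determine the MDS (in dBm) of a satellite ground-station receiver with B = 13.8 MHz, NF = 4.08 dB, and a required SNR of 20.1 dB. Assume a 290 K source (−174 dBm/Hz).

Sensitivity = −174 + 10 log₁₀(B) + NF + SNR_min
= −174 + 71.4 + 4.08 + 20.1
= −78.42 dBm → −78.4 dBm

−78.4 dBm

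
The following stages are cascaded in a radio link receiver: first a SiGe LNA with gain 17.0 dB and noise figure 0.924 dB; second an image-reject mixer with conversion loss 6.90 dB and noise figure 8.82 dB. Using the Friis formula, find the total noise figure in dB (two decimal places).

Convert to linear (a loss of L dB is a gain of −L dB): F_i = 10^(NF_i/10), G_i = 10^(G_i,dB/10)
  Stage 1: F_1 = 10^(0.924/10) = 1.237, G_1 = 10^(17.0/10) = 50.12
  Stage 2: F_2 = 10^(8.82/10) = 7.621, G_2 = 10^(−6.90/10) = 0.2042
Friis cascade:
  F = 1.237 + (7.621 − 1)/50.12 = 1.369
NF = 10 log₁₀(1.369) = 1.36 dB

1.36 dB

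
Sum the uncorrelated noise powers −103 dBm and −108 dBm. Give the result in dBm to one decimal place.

Convert to linear, add, convert back:
P₁ = 5.01×10⁻¹⁴ W, P₂ = 1.58×10⁻¹⁴ W
P_tot = 6.60×10⁻¹⁴ W → 10 log₁₀(P_tot / 10⁻³) = −101.8 dBm

−101.8 dBm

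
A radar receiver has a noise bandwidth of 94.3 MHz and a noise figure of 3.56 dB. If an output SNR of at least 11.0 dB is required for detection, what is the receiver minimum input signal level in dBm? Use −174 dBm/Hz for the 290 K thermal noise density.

−79.7 dBm

Sensitivity = −174 + 10 log₁₀(B) + NF + SNR_min
= −174 + 79.75 + 3.56 + 11.0
= −79.69 dBm → −79.7 dBm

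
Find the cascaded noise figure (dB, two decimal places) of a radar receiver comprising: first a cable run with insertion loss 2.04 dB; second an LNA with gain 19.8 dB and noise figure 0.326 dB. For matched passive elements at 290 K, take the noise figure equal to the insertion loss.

2.37 dB

Convert to linear (a loss of L dB is a gain of −L dB): F_i = 10^(NF_i/10), G_i = 10^(G_i,dB/10)
  Stage 1: F_1 = 10^(2.04/10) = 1.600, G_1 = 10^(−2.04/10) = 0.6252
  Stage 2: F_2 = 10^(0.326/10) = 1.078, G_2 = 10^(19.8/10) = 95.50
Friis cascade:
  F = 1.600 + (1.078 − 1)/0.6252 = 1.724
NF = 10 log₁₀(1.724) = 2.37 dB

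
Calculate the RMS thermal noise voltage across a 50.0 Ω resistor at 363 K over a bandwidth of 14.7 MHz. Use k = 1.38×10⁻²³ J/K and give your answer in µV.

V_n = √(4kTRB)
4kTRB = 4 × 1.38×10⁻²³ × 363 × 5.00×10¹ × 1.47×10⁷ = 1.47×10⁻¹¹ V²
V_n = √(1.47×10⁻¹¹) = 3.84×10⁻⁶ V = 3.84 µV

3.84 µV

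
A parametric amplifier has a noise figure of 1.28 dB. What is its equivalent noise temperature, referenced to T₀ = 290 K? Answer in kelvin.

F = 10^(1.28/10) = 1.34276
T_e = (F − 1)·T₀ = (1.34276 − 1) × 290 = 99.4 K

99.4 K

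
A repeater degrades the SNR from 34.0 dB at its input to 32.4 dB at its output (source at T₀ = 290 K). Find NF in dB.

NF (dB) = SNR_in(dB) − SNR_out(dB) when the source is at T₀
NF = 34.0 − 32.4 = 1.6 dB

1.6 dB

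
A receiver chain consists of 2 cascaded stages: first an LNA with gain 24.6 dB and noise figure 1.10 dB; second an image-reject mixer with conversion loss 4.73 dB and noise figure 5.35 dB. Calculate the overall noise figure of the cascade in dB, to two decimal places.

Convert to linear (a loss of L dB is a gain of −L dB): F_i = 10^(NF_i/10), G_i = 10^(G_i,dB/10)
  Stage 1: F_1 = 10^(1.10/10) = 1.288, G_1 = 10^(24.6/10) = 288.4
  Stage 2: F_2 = 10^(5.35/10) = 3.428, G_2 = 10^(−4.73/10) = 0.3365
Friis cascade:
  F = 1.288 + (3.428 − 1)/288.4 = 1.297
NF = 10 log₁₀(1.297) = 1.13 dB

1.13 dB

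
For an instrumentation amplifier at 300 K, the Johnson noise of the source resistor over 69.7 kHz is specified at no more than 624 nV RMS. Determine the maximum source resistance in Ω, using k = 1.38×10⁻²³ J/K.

337 Ω

Johnson–Nyquist: V_n = √(4kTRB) ⇒ R = V_n² / (4kTB)
4kTB = 4 × 1.38×10⁻²³ × 300 × 6.97×10⁴ = 1.15×10⁻¹⁵
R = (6.24×10⁻⁷)² / 1.15×10⁻¹⁵ = 3.37×10² Ω = 337 Ω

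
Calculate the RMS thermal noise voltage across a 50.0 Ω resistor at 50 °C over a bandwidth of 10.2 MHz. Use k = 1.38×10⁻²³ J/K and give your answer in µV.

T = 50 °C + 273.15 = 323.15 K
V_n = √(4kTRB)
4kTRB = 4 × 1.38×10⁻²³ × 323.15 × 5.00×10¹ × 1.02×10⁷ = 9.10×10⁻¹² V²
V_n = √(9.10×10⁻¹²) = 3.02×10⁻⁶ V = 3.02 µV

3.02 µV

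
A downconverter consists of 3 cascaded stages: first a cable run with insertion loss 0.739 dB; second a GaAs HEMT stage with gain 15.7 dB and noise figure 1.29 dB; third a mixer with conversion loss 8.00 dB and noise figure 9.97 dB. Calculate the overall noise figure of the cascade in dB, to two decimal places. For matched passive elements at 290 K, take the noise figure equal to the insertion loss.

2.74 dB

Convert to linear (a loss of L dB is a gain of −L dB): F_i = 10^(NF_i/10), G_i = 10^(G_i,dB/10)
  Stage 1: F_1 = 10^(0.739/10) = 1.185, G_1 = 10^(−0.739/10) = 0.8435
  Stage 2: F_2 = 10^(1.29/10) = 1.346, G_2 = 10^(15.7/10) = 37.15
  Stage 3: F_3 = 10^(9.97/10) = 9.931, G_3 = 10^(−8.00/10) = 0.1585
Friis cascade:
  F = 1.185 + (1.346 − 1)/0.8435 + (9.931 − 1)/31.34 = 1.880
NF = 10 log₁₀(1.880) = 2.74 dB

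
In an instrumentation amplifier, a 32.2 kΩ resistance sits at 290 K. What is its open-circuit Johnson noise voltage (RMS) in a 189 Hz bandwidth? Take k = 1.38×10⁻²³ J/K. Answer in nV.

V_n = √(4kTRB)
4kTRB = 4 × 1.38×10⁻²³ × 290 × 3.22×10⁴ × 1.89×10² = 9.74×10⁻¹⁴ V²
V_n = √(9.74×10⁻¹⁴) = 3.12×10⁻⁷ V = 312 nV

312 nV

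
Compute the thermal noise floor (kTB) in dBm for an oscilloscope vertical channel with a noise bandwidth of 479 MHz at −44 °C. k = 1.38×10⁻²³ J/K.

−88.2 dBm

T = −44 °C + 273.15 = 229.15 K
P_n = kTB = 1.38×10⁻²³ × 229.15 × 4.79×10⁸ = 1.51×10⁻¹² W
In dBm: 10 log₁₀(1.51×10⁻¹² / 10⁻³) = −88.2 dBm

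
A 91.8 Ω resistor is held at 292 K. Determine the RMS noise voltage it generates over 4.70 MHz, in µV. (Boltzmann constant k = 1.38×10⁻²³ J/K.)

2.64 µV

V_n = √(4kTRB)
4kTRB = 4 × 1.38×10⁻²³ × 292 × 9.18×10¹ × 4.70×10⁶ = 6.95×10⁻¹² V²
V_n = √(6.95×10⁻¹²) = 2.64×10⁻⁶ V = 2.64 µV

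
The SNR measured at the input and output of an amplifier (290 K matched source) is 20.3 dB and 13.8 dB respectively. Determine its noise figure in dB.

NF (dB) = SNR_in(dB) − SNR_out(dB) when the source is at T₀
NF = 20.3 − 13.8 = 6.5 dB

6.5 dB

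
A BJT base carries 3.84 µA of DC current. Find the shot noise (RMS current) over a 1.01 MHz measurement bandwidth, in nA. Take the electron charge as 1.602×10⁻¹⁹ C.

I_n = √(2qI·B)
2qI·B = 2 × 1.602×10⁻¹⁹ × 3.84×10⁻⁶ × 1.01×10⁶ = 1.24×10⁻¹⁸ A²
I_n = √(1.24×10⁻¹⁸) = 1.11×10⁻⁹ A = 1.11 nA

1.11 nA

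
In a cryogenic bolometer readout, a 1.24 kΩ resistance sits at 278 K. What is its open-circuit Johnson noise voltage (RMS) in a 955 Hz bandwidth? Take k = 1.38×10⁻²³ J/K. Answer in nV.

135 nV

V_n = √(4kTRB)
4kTRB = 4 × 1.38×10⁻²³ × 278 × 1.24×10³ × 9.55×10² = 1.82×10⁻¹⁴ V²
V_n = √(1.82×10⁻¹⁴) = 1.35×10⁻⁷ V = 135 nV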